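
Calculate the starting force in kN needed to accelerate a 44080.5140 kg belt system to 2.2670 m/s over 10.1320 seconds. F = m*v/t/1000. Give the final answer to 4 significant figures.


F = 44080.5140 * 2.2670 / 10.1320 / 1000
F = 9.863 kN


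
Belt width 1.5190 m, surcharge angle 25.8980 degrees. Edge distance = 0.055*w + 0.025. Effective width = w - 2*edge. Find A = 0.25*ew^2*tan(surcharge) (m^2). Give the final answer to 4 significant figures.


edge = 0.055*1.5190 + 0.025 = 0.108545 m
ew = 1.5190 - 2*0.108545 = 1.30191 m
A = 0.25 * 1.30191^2 * tan(25.8980 deg)
A = 0.2057 m^2


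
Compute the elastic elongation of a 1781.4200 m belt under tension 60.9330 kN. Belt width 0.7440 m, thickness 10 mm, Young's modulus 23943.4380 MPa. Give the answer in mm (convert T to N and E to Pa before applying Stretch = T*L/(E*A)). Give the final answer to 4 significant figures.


A = 0.7440 * 0.01 = 0.00744 m^2
Stretch = 60.9330*1000 * 1781.4200 / (23943.4380e6 * 0.00744) * 1000
Stretch = 609.3 mm


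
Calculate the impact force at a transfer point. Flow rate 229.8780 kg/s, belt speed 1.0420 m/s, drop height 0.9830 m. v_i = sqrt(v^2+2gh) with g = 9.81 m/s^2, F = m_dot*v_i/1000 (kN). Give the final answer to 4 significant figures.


v_i = sqrt(1.0420^2 + 2*9.81*0.9830) = 4.51356 m/s
F = 229.8780 * 4.51356 / 1000
F = 1.038 kN


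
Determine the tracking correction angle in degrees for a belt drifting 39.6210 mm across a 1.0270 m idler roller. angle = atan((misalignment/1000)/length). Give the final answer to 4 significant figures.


misalign_m = 39.6210 / 1000 = 0.039621 m
angle = atan(0.039621 / 1.0270)
angle = 2.209 deg


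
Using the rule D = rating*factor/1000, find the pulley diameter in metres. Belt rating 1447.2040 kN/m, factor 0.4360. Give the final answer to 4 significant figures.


D = 1447.2040 * 0.4360 / 1000
D = 0.6310 m


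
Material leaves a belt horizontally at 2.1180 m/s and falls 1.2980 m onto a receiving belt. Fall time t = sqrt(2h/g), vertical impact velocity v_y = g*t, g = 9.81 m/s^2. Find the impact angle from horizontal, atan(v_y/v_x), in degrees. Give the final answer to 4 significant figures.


t = sqrt(2*1.2980/9.81) = 0.51442 s
v_y = 9.81 * 0.51442 = 5.04646 m/s
angle = atan(5.04646 / 2.1180) = 67.23 deg


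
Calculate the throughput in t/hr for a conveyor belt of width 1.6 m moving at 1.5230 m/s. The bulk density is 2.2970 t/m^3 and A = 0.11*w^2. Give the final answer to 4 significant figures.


A = 0.11 * 1.6^2 = 0.2816 m^2
C = 0.2816 * 1.5230 * 2.2970 * 3600
C = 3546 t/hr


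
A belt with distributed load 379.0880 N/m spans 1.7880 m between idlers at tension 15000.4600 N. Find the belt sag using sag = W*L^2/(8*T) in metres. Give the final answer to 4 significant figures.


sag = 379.0880 * 1.7880^2 / (8 * 15000.4600)
sag = 0.01010 m


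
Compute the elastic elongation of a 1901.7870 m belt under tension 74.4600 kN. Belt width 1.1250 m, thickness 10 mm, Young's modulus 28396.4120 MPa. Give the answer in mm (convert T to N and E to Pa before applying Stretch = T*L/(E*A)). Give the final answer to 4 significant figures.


A = 1.1250 * 0.01 = 0.01125 m^2
Stretch = 74.4600*1000 * 1901.7870 / (28396.4120e6 * 0.01125) * 1000
Stretch = 443.3 mm


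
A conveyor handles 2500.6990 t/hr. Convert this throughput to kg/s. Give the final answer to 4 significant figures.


m_dot = 2500.6990 * 1000 / 3600
m_dot = 694.6 kg/s


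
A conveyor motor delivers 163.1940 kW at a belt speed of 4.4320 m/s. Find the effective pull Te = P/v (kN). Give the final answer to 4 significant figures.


Te = P / v = 163.1940 / 4.4320
Te = 36.82 kN


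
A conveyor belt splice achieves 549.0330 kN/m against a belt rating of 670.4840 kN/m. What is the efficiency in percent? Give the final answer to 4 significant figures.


Eff = 549.0330 / 670.4840 * 100
Eff = 81.89 %


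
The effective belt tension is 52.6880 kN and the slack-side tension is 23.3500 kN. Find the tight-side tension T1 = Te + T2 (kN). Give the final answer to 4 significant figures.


T1 = Te + T2 = 52.6880 + 23.3500
T1 = 76.04 kN


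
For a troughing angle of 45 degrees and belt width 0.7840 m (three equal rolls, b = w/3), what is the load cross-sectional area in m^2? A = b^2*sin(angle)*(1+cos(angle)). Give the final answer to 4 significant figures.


b = 0.7840/3 = 0.261333 m
A = 0.261333^2 * sin(45 deg) * (1 + cos(45 deg))
A = 0.08244 m^2


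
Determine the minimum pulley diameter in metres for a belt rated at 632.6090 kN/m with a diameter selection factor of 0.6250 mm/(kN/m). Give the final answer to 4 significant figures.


D = 632.6090 * 0.6250 / 1000
D = 0.3954 m


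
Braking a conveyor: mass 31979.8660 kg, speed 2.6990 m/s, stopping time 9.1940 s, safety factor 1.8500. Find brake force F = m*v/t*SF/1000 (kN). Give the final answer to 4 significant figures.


F = 31979.8660 * 2.6990 / 9.1940 * 1.8500 / 1000
F = 17.37 kN


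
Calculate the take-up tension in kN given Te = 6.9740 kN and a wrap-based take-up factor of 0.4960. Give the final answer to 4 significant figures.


T_tu = 6.9740 * 0.4960
T_tu = 3.459 kN


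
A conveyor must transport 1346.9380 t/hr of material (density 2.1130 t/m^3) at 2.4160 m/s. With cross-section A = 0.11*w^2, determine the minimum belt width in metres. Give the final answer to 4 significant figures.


A_req = 1346.9380 / (2.4160 * 2.1130 * 3600) = 0.0732907 m^2
w = sqrt(0.0732907 / 0.11)
w = 0.8163 m


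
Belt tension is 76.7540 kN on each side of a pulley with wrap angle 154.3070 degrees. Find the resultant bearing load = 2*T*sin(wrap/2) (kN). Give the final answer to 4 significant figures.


F = 2 * 76.7540 * sin(154.3070/2 deg)
F = 149.7 kN


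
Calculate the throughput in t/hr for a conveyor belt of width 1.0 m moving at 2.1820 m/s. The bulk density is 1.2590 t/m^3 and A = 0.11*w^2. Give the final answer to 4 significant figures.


A = 0.11 * 1.0^2 = 0.11 m^2
C = 0.11 * 2.1820 * 1.2590 * 3600
C = 1088 t/hr


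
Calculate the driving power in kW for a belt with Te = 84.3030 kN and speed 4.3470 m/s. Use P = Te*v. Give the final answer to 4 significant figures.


P = Te * v = 84.3030 * 4.3470
P = 366.5 kW


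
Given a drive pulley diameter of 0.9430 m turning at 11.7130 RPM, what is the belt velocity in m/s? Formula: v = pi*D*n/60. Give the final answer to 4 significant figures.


v = pi * 0.9430 * 11.7130 / 60
v = 0.5783 m/s


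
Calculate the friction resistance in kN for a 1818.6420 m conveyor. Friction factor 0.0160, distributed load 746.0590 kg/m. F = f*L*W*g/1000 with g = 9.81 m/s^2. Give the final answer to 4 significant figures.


F = 0.0160 * 1818.6420 * 746.0590 * 9.81 / 1000
F = 213.0 kN


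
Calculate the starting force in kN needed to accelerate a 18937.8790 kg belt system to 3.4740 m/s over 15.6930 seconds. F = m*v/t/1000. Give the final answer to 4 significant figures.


F = 18937.8790 * 3.4740 / 15.6930 / 1000
F = 4.192 kN


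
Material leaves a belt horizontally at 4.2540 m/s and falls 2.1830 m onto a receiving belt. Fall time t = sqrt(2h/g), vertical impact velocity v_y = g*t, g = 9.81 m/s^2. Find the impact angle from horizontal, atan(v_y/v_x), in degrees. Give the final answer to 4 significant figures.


t = sqrt(2*2.1830/9.81) = 0.667125 s
v_y = 9.81 * 0.667125 = 6.5445 m/s
angle = atan(6.5445 / 4.2540) = 56.98 deg


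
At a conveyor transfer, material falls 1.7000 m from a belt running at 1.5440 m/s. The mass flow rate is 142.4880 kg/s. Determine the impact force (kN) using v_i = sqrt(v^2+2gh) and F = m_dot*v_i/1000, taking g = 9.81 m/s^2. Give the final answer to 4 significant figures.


v_i = sqrt(1.5440^2 + 2*9.81*1.7000) = 5.97812 m/s
F = 142.4880 * 5.97812 / 1000
F = 0.8518 kN


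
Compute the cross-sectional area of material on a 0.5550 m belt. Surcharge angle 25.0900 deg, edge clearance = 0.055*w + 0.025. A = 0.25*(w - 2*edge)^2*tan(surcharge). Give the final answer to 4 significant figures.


edge = 0.055*0.5550 + 0.025 = 0.055525 m
ew = 0.5550 - 2*0.055525 = 0.44395 m
A = 0.25 * 0.44395^2 * tan(25.0900 deg)
A = 0.02307 m^2


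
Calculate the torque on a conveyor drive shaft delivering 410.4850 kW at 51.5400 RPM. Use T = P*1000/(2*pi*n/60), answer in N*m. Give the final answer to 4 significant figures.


omega = 2*pi*51.5400/60 = 5.39726 rad/s
T = 410.4850*1000 / 5.39726
T = 76050 N*m


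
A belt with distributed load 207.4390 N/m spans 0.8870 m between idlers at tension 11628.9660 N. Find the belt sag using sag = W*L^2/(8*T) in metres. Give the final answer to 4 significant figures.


sag = 207.4390 * 0.8870^2 / (8 * 11628.9660)
sag = 0.001754 m


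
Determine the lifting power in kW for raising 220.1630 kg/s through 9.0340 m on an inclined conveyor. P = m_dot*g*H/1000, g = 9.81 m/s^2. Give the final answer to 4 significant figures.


P = 220.1630 * 9.81 * 9.0340 / 1000
P = 19.51 kW


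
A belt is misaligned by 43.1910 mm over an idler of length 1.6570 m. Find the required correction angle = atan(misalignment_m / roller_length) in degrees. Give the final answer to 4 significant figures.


misalign_m = 43.1910 / 1000 = 0.043191 m
angle = atan(0.043191 / 1.6570)
angle = 1.493 deg


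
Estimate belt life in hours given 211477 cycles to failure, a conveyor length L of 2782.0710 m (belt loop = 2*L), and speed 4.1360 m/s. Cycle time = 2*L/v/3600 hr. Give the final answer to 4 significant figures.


cycle_time = 2 * 2782.0710 / 4.1360 / 3600 = 0.373693 hr
life = 211477 * 0.373693 = 79030 hours


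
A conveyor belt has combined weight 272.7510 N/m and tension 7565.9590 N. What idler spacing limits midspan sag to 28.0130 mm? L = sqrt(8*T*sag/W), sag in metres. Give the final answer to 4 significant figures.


sag = 28.0130/1000 = 0.028013 m
L = sqrt(8 * 7565.9590 * 0.028013 / 272.7510)
L = 2.493 m


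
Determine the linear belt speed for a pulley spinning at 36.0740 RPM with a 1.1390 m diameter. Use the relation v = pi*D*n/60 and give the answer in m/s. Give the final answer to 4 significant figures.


v = pi * 1.1390 * 36.0740 / 60
v = 2.151 m/s


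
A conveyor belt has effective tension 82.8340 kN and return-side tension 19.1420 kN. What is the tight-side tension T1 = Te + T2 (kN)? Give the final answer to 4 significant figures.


T1 = Te + T2 = 82.8340 + 19.1420
T1 = 102.0 kN


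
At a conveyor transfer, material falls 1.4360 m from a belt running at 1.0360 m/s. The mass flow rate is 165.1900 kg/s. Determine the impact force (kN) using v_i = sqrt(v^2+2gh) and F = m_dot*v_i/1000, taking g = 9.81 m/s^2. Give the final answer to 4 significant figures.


v_i = sqrt(1.0360^2 + 2*9.81*1.4360) = 5.40811 m/s
F = 165.1900 * 5.40811 / 1000
F = 0.8934 kN


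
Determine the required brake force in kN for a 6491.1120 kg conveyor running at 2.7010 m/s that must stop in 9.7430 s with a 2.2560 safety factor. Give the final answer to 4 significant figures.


F = 6491.1120 * 2.7010 / 9.7430 * 2.2560 / 1000
F = 4.060 kN


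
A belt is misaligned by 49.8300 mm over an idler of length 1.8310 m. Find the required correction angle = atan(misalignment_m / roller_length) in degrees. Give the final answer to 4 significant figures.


misalign_m = 49.8300 / 1000 = 0.049830 m
angle = atan(0.049830 / 1.8310)
angle = 1.559 deg


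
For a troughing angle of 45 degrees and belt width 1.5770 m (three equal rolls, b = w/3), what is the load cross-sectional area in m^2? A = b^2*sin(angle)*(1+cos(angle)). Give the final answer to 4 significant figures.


b = 1.5770/3 = 0.525667 m
A = 0.525667^2 * sin(45 deg) * (1 + cos(45 deg))
A = 0.3336 m^2


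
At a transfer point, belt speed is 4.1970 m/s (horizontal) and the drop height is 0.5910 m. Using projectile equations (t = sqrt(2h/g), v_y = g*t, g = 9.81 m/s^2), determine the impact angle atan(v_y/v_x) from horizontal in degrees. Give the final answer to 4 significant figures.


t = sqrt(2*0.5910/9.81) = 0.347116 s
v_y = 9.81 * 0.347116 = 3.40521 m/s
angle = atan(3.40521 / 4.1970) = 39.05 deg


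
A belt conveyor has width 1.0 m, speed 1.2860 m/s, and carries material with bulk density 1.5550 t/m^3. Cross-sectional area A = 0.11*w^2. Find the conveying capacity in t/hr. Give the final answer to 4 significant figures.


A = 0.11 * 1.0^2 = 0.11 m^2
C = 0.11 * 1.2860 * 1.5550 * 3600
C = 791.9 t/hr


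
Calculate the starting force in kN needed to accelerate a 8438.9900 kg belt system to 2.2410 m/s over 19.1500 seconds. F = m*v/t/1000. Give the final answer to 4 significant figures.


F = 8438.9900 * 2.2410 / 19.1500 / 1000
F = 0.9876 kN


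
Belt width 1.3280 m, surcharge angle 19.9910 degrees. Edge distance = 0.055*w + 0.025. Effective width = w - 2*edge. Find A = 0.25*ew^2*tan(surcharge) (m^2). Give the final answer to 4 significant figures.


edge = 0.055*1.3280 + 0.025 = 0.09804 m
ew = 1.3280 - 2*0.09804 = 1.13192 m
A = 0.25 * 1.13192^2 * tan(19.9910 deg)
A = 0.1165 m^2


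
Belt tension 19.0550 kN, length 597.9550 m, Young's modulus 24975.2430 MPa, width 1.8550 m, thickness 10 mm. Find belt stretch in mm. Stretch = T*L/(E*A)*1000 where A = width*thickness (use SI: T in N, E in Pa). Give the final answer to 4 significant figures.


A = 1.8550 * 0.01 = 0.01855 m^2
Stretch = 19.0550*1000 * 597.9550 / (24975.2430e6 * 0.01855) * 1000
Stretch = 24.59 mm


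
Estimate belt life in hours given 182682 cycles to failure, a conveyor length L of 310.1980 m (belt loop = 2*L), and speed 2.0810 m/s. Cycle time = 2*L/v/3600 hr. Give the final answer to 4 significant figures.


cycle_time = 2 * 310.1980 / 2.0810 / 3600 = 0.0828122 hr
life = 182682 * 0.0828122 = 15130 hours


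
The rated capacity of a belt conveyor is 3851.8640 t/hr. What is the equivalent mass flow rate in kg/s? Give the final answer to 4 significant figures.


m_dot = 3851.8640 * 1000 / 3600
m_dot = 1070 kg/s


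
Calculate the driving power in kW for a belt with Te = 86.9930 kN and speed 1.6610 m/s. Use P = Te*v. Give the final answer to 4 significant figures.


P = Te * v = 86.9930 * 1.6610
P = 144.5 kW


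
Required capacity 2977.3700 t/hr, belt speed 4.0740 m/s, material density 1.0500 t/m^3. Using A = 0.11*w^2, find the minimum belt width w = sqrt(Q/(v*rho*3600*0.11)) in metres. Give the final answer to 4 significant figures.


A_req = 2977.3700 / (4.0740 * 1.0500 * 3600) = 0.193339 m^2
w = sqrt(0.193339 / 0.11)
w = 1.326 m


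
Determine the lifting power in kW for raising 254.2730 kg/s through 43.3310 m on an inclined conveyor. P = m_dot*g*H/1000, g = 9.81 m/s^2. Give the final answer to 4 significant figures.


P = 254.2730 * 9.81 * 43.3310 / 1000
P = 108.1 kW


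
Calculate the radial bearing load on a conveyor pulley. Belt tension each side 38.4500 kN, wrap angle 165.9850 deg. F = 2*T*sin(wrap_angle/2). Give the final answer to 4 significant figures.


F = 2 * 38.4500 * sin(165.9850/2 deg)
F = 76.33 kN


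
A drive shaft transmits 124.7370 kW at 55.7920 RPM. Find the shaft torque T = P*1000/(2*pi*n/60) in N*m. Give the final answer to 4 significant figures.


omega = 2*pi*55.7920/60 = 5.84252 rad/s
T = 124.7370*1000 / 5.84252
T = 21350 N*m


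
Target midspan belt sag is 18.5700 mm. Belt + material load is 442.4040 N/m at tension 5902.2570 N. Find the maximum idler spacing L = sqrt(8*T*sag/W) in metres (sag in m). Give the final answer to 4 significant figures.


sag = 18.5700/1000 = 0.018570 m
L = sqrt(8 * 5902.2570 * 0.018570 / 442.4040)
L = 1.408 m


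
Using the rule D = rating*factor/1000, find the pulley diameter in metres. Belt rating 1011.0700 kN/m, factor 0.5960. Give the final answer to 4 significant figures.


D = 1011.0700 * 0.5960 / 1000
D = 0.6026 m


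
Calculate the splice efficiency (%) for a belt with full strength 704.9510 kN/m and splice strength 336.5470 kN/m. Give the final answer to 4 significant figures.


Eff = 336.5470 / 704.9510 * 100
Eff = 47.74 %


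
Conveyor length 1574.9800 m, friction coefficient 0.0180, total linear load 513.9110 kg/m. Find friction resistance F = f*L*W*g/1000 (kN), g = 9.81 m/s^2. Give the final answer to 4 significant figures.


F = 0.0180 * 1574.9800 * 513.9110 * 9.81 / 1000
F = 142.9 kN


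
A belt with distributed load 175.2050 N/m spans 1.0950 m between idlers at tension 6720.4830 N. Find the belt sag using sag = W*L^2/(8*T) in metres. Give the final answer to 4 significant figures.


sag = 175.2050 * 1.0950^2 / (8 * 6720.4830)
sag = 0.003907 m


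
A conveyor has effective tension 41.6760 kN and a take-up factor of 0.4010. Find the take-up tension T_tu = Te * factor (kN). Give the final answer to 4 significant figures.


T_tu = 41.6760 * 0.4010
T_tu = 16.71 kN


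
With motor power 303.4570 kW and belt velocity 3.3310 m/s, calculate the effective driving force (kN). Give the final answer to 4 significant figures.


Te = P / v = 303.4570 / 3.3310
Te = 91.10 kN


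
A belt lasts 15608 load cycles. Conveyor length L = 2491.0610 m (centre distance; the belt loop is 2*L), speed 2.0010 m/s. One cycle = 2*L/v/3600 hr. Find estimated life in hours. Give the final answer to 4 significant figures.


cycle_time = 2 * 2491.0610 / 2.0010 / 3600 = 0.691616 hr
life = 15608 * 0.691616 = 10790 hours


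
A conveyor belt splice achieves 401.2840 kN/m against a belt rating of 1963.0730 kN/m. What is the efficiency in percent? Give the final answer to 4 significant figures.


Eff = 401.2840 / 1963.0730 * 100
Eff = 20.44 %


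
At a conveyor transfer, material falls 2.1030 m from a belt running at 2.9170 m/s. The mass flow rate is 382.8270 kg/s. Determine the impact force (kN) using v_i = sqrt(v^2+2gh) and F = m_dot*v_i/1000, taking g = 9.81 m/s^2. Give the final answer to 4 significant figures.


v_i = sqrt(2.9170^2 + 2*9.81*2.1030) = 7.05477 m/s
F = 382.8270 * 7.05477 / 1000
F = 2.701 kN


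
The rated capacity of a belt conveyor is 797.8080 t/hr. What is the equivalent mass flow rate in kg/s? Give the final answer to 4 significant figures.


m_dot = 797.8080 * 1000 / 3600
m_dot = 221.6 kg/s


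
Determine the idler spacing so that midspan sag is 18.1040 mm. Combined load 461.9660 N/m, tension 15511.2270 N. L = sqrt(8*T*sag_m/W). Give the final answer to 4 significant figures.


sag = 18.1040/1000 = 0.018104 m
L = sqrt(8 * 15511.2270 * 0.018104 / 461.9660)
L = 2.205 m


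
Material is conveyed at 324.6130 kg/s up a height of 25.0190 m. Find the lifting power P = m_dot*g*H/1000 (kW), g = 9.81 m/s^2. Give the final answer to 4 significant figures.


P = 324.6130 * 9.81 * 25.0190 / 1000
P = 79.67 kW


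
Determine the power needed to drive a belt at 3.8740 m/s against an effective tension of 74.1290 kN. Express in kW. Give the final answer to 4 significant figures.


P = Te * v = 74.1290 * 3.8740
P = 287.2 kW


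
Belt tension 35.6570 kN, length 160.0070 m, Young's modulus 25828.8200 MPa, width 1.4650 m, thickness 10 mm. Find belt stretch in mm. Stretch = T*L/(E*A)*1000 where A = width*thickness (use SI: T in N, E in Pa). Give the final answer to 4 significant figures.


A = 1.4650 * 0.01 = 0.01465 m^2
Stretch = 35.6570*1000 * 160.0070 / (25828.8200e6 * 0.01465) * 1000
Stretch = 15.08 mm


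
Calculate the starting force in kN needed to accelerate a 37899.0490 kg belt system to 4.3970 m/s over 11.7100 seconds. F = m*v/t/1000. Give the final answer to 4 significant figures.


F = 37899.0490 * 4.3970 / 11.7100 / 1000
F = 14.23 kN


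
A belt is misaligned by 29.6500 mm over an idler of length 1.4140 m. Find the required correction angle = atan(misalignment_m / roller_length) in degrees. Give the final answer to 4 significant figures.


misalign_m = 29.6500 / 1000 = 0.029650 m
angle = atan(0.029650 / 1.4140)
angle = 1.201 deg


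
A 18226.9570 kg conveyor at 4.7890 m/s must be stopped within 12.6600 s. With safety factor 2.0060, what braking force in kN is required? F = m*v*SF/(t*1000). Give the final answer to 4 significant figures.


F = 18226.9570 * 4.7890 / 12.6600 * 2.0060 / 1000
F = 13.83 kN


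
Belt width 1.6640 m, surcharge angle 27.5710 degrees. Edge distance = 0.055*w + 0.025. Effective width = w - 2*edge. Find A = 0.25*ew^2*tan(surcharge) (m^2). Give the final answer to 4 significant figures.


edge = 0.055*1.6640 + 0.025 = 0.11652 m
ew = 1.6640 - 2*0.11652 = 1.43096 m
A = 0.25 * 1.43096^2 * tan(27.5710 deg)
A = 0.2673 m^2


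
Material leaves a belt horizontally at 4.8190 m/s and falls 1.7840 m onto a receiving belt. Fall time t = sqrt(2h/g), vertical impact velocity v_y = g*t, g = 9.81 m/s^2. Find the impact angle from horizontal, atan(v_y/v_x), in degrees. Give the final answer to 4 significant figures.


t = sqrt(2*1.7840/9.81) = 0.603084 s
v_y = 9.81 * 0.603084 = 5.91625 m/s
angle = atan(5.91625 / 4.8190) = 50.84 deg


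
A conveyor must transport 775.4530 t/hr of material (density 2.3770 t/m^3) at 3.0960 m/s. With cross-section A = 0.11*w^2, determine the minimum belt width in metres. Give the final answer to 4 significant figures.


A_req = 775.4530 / (3.0960 * 2.3770 * 3600) = 0.02927 m^2
w = sqrt(0.02927 / 0.11)
w = 0.5158 m


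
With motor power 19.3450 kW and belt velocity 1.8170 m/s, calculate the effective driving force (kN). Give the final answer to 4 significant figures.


Te = P / v = 19.3450 / 1.8170
Te = 10.65 kN


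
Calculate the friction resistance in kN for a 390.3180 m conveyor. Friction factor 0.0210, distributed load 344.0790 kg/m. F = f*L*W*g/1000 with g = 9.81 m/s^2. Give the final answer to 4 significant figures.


F = 0.0210 * 390.3180 * 344.0790 * 9.81 / 1000
F = 27.67 kN


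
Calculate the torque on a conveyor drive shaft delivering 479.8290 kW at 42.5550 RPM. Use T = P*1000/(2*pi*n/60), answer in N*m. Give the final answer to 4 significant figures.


omega = 2*pi*42.5550/60 = 4.45635 rad/s
T = 479.8290*1000 / 4.45635
T = 107700 N*m


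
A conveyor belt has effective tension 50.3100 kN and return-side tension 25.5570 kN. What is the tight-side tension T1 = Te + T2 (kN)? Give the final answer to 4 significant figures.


T1 = Te + T2 = 50.3100 + 25.5570
T1 = 75.87 kN


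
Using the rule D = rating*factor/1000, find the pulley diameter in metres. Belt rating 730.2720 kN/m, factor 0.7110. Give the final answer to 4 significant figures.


D = 730.2720 * 0.7110 / 1000
D = 0.5192 m


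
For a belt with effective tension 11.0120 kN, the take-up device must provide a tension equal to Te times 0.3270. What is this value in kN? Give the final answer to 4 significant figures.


T_tu = 11.0120 * 0.3270
T_tu = 3.601 kN


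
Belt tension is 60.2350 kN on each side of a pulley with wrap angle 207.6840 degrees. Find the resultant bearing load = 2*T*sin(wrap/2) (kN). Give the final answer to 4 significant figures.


F = 2 * 60.2350 * sin(207.6840/2 deg)
F = 117.0 kN


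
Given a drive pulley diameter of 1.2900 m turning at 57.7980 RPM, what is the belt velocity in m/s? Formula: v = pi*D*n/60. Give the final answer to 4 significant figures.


v = pi * 1.2900 * 57.7980 / 60
v = 3.904 m/s


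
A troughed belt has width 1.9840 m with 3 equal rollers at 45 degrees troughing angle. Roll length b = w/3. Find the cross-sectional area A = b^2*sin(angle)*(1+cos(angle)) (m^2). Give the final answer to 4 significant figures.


b = 1.9840/3 = 0.661333 m
A = 0.661333^2 * sin(45 deg) * (1 + cos(45 deg))
A = 0.5279 m^2


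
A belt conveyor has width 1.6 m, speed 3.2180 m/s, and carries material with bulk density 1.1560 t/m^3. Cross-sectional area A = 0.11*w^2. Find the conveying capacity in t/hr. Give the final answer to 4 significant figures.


A = 0.11 * 1.6^2 = 0.2816 m^2
C = 0.2816 * 3.2180 * 1.1560 * 3600
C = 3771 t/hr


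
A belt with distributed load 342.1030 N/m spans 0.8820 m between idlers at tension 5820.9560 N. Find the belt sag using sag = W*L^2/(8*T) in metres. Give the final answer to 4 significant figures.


sag = 342.1030 * 0.8820^2 / (8 * 5820.9560)
sag = 0.005715 m


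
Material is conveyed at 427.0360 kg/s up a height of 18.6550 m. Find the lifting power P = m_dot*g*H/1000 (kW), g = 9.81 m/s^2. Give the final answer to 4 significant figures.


P = 427.0360 * 9.81 * 18.6550 / 1000
P = 78.15 kW


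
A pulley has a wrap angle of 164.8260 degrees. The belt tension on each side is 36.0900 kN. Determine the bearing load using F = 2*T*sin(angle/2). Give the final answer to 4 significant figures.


F = 2 * 36.0900 * sin(164.8260/2 deg)
F = 71.55 kN


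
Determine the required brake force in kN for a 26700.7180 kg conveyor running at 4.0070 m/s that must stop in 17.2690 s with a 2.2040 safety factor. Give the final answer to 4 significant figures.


F = 26700.7180 * 4.0070 / 17.2690 * 2.2040 / 1000
F = 13.65 kN


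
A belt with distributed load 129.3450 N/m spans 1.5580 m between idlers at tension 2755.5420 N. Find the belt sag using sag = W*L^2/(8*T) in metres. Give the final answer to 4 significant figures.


sag = 129.3450 * 1.5580^2 / (8 * 2755.5420)
sag = 0.01424 m


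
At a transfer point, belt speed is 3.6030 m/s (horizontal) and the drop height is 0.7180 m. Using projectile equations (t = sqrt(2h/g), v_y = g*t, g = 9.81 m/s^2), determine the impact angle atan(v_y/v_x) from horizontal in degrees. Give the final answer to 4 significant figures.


t = sqrt(2*0.7180/9.81) = 0.382598 s
v_y = 9.81 * 0.382598 = 3.75329 m/s
angle = atan(3.75329 / 3.6030) = 46.17 deg


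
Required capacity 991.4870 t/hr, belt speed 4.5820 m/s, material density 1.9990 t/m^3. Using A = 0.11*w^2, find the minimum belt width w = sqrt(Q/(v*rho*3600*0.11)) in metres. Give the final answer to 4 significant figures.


A_req = 991.4870 / (4.5820 * 1.9990 * 3600) = 0.0300688 m^2
w = sqrt(0.0300688 / 0.11)
w = 0.5228 m


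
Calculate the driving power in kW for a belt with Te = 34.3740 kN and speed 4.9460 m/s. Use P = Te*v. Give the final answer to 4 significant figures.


P = Te * v = 34.3740 * 4.9460
P = 170.0 kW


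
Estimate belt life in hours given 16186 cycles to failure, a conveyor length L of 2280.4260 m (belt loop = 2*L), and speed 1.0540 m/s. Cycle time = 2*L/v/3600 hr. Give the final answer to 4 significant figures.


cycle_time = 2 * 2280.4260 / 1.0540 / 3600 = 1.202 hr
life = 16186 * 1.202 = 19460 hours


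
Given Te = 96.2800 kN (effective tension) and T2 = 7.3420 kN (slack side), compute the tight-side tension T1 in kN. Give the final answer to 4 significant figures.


T1 = Te + T2 = 96.2800 + 7.3420
T1 = 103.6 kN


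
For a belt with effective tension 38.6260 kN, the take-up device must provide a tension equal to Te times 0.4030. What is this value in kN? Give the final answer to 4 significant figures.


T_tu = 38.6260 * 0.4030
T_tu = 15.57 kN


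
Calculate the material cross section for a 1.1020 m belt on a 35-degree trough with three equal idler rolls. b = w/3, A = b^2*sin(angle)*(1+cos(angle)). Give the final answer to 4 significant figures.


b = 1.1020/3 = 0.367333 m
A = 0.367333^2 * sin(35 deg) * (1 + cos(35 deg))
A = 0.1408 m^2


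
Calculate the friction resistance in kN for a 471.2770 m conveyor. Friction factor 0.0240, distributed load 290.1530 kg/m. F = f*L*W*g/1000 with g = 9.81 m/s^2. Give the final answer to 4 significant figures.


F = 0.0240 * 471.2770 * 290.1530 * 9.81 / 1000
F = 32.19 kN


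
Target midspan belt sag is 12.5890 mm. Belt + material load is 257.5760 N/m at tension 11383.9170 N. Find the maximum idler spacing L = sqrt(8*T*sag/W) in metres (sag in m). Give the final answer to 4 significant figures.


sag = 12.5890/1000 = 0.012589 m
L = sqrt(8 * 11383.9170 * 0.012589 / 257.5760)
L = 2.110 m


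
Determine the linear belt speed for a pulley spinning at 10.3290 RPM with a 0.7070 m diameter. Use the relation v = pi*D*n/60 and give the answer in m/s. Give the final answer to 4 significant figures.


v = pi * 0.7070 * 10.3290 / 60
v = 0.3824 m/s


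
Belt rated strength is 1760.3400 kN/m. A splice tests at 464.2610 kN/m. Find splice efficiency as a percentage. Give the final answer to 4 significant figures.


Eff = 464.2610 / 1760.3400 * 100
Eff = 26.37 %


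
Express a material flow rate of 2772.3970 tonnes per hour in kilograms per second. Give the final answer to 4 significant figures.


m_dot = 2772.3970 * 1000 / 3600
m_dot = 770.1 kg/s


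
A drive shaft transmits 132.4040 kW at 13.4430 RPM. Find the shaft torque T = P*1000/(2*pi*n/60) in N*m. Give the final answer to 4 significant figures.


omega = 2*pi*13.4430/60 = 1.40775 rad/s
T = 132.4040*1000 / 1.40775
T = 94050 N*m


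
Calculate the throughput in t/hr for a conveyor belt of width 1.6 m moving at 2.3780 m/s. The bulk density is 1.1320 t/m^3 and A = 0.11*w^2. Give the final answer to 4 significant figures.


A = 0.11 * 1.6^2 = 0.2816 m^2
C = 0.2816 * 2.3780 * 1.1320 * 3600
C = 2729 t/hr


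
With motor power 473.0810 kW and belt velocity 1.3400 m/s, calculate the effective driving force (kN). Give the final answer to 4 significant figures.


Te = P / v = 473.0810 / 1.3400
Te = 353.0 kN


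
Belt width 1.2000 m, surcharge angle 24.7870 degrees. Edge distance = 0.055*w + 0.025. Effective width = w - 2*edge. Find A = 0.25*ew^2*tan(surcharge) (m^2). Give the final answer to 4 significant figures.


edge = 0.055*1.2000 + 0.025 = 0.091 m
ew = 1.2000 - 2*0.091 = 1.018 m
A = 0.25 * 1.018^2 * tan(24.7870 deg)
A = 0.1196 m^2


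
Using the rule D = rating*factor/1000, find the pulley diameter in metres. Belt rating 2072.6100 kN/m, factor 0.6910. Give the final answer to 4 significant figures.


D = 2072.6100 * 0.6910 / 1000
D = 1.432 m


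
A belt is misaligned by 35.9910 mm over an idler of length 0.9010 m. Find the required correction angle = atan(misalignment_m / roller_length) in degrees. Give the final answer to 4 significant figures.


misalign_m = 35.9910 / 1000 = 0.035991 m
angle = atan(0.035991 / 0.9010)
angle = 2.287 deg


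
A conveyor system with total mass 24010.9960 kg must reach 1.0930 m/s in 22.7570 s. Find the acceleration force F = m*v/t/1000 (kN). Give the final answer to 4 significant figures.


F = 24010.9960 * 1.0930 / 22.7570 / 1000
F = 1.153 kN


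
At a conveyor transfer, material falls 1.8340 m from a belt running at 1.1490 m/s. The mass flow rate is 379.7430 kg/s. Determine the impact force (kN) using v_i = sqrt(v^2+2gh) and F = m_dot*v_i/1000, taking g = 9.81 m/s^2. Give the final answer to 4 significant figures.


v_i = sqrt(1.1490^2 + 2*9.81*1.8340) = 6.10764 m/s
F = 379.7430 * 6.10764 / 1000
F = 2.319 kN


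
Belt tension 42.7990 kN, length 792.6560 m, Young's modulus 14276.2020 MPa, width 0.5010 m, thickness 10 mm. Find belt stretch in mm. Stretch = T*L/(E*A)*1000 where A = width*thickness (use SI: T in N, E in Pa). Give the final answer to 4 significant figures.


A = 0.5010 * 0.01 = 0.00501 m^2
Stretch = 42.7990*1000 * 792.6560 / (14276.2020e6 * 0.00501) * 1000
Stretch = 474.3 mm


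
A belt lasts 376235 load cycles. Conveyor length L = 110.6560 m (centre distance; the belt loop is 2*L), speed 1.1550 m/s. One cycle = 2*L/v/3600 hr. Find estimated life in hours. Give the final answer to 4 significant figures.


cycle_time = 2 * 110.6560 / 1.1550 / 3600 = 0.0532256 hr
life = 376235 * 0.0532256 = 20030 hours


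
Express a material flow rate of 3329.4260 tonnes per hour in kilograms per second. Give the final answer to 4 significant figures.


m_dot = 3329.4260 * 1000 / 3600
m_dot = 924.8 kg/s


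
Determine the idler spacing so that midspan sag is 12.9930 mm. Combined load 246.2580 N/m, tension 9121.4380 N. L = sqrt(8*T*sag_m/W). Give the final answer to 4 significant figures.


sag = 12.9930/1000 = 0.012993 m
L = sqrt(8 * 9121.4380 * 0.012993 / 246.2580)
L = 1.962 m


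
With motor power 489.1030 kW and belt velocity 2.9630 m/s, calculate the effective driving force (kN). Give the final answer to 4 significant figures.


Te = P / v = 489.1030 / 2.9630
Te = 165.1 kN


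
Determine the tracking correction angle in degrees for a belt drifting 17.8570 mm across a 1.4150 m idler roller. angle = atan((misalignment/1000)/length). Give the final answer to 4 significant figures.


misalign_m = 17.8570 / 1000 = 0.017857 m
angle = atan(0.017857 / 1.4150)
angle = 0.7230 deg


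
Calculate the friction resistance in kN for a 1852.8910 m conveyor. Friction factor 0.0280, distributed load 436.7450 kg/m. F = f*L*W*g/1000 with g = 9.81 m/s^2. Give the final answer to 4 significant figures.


F = 0.0280 * 1852.8910 * 436.7450 * 9.81 / 1000
F = 222.3 kN


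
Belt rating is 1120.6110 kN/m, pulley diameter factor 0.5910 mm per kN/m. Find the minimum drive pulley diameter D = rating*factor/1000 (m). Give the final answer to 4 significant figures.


D = 1120.6110 * 0.5910 / 1000
D = 0.6623 m


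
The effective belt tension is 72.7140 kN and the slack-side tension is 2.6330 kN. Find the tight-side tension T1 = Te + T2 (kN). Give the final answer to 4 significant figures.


T1 = Te + T2 = 72.7140 + 2.6330
T1 = 75.35 kN


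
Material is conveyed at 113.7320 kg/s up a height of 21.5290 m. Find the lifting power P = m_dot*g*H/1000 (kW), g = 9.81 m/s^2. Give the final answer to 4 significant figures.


P = 113.7320 * 9.81 * 21.5290 / 1000
P = 24.02 kW


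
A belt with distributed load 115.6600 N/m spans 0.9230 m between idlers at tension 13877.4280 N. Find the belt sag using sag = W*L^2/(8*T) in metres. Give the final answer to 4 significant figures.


sag = 115.6600 * 0.9230^2 / (8 * 13877.4280)
sag = 0.0008875 m


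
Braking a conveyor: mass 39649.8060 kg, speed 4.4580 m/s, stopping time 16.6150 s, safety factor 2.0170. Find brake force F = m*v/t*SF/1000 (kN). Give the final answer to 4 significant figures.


F = 39649.8060 * 4.4580 / 16.6150 * 2.0170 / 1000
F = 21.46 kN


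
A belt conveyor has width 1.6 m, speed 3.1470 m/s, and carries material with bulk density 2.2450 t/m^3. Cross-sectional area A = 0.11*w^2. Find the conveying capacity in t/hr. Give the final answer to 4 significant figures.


A = 0.11 * 1.6^2 = 0.2816 m^2
C = 0.2816 * 3.1470 * 2.2450 * 3600
C = 7162 t/hr


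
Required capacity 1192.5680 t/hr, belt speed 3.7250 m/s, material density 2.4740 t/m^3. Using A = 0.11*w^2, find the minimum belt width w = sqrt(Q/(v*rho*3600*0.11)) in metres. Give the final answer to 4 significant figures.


A_req = 1192.5680 / (3.7250 * 2.4740 * 3600) = 0.0359463 m^2
w = sqrt(0.0359463 / 0.11)
w = 0.5717 m


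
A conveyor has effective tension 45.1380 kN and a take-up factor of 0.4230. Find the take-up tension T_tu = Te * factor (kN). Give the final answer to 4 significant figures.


T_tu = 45.1380 * 0.4230
T_tu = 19.09 kN


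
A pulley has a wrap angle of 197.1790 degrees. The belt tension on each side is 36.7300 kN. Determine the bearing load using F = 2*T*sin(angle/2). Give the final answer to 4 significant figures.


F = 2 * 36.7300 * sin(197.1790/2 deg)
F = 72.64 kN


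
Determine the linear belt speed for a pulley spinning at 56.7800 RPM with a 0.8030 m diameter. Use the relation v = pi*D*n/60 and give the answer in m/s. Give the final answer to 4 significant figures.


v = pi * 0.8030 * 56.7800 / 60
v = 2.387 m/s


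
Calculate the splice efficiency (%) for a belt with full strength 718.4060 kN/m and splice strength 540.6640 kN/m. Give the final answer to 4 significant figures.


Eff = 540.6640 / 718.4060 * 100
Eff = 75.26 %


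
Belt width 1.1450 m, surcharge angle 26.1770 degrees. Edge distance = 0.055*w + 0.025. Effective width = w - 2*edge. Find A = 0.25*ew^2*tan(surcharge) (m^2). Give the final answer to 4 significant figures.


edge = 0.055*1.1450 + 0.025 = 0.087975 m
ew = 1.1450 - 2*0.087975 = 0.96905 m
A = 0.25 * 0.96905^2 * tan(26.1770 deg)
A = 0.1154 m^2


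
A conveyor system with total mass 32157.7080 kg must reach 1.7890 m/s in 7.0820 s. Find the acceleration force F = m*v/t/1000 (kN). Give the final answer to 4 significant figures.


F = 32157.7080 * 1.7890 / 7.0820 / 1000
F = 8.123 kN


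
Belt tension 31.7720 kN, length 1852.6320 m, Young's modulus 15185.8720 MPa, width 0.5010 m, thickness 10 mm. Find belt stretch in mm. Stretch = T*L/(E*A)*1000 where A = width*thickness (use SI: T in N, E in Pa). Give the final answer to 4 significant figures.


A = 0.5010 * 0.01 = 0.00501 m^2
Stretch = 31.7720*1000 * 1852.6320 / (15185.8720e6 * 0.00501) * 1000
Stretch = 773.7 mm


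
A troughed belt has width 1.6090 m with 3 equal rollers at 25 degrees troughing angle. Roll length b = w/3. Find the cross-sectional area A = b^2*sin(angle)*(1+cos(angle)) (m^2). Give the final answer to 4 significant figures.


b = 1.6090/3 = 0.536333 m
A = 0.536333^2 * sin(25 deg) * (1 + cos(25 deg))
A = 0.2317 m^2


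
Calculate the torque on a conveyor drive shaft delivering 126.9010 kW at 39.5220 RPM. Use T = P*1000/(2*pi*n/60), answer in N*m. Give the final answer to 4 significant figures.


omega = 2*pi*39.5220/60 = 4.13873 rad/s
T = 126.9010*1000 / 4.13873
T = 30660 N*m


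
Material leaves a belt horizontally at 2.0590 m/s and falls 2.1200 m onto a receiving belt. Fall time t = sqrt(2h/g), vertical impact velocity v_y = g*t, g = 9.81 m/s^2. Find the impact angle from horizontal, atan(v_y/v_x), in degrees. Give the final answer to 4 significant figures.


t = sqrt(2*2.1200/9.81) = 0.657428 s
v_y = 9.81 * 0.657428 = 6.44937 m/s
angle = atan(6.44937 / 2.0590) = 72.29 deg


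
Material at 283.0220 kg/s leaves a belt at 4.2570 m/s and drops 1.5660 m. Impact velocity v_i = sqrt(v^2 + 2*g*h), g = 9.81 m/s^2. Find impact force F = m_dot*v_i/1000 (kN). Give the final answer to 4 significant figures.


v_i = sqrt(4.2570^2 + 2*9.81*1.5660) = 6.98906 m/s
F = 283.0220 * 6.98906 / 1000
F = 1.978 kN


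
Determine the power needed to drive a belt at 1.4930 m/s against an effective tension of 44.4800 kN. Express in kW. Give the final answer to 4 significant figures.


P = Te * v = 44.4800 * 1.4930
P = 66.41 kW


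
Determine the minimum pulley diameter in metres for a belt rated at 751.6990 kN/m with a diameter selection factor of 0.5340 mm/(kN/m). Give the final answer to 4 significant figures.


D = 751.6990 * 0.5340 / 1000
D = 0.4014 m


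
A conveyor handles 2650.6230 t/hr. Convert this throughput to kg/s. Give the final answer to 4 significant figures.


m_dot = 2650.6230 * 1000 / 3600
m_dot = 736.3 kg/s


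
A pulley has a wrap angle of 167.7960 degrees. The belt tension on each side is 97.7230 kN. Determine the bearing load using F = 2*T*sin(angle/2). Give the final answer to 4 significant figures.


F = 2 * 97.7230 * sin(167.7960/2 deg)
F = 194.3 kN


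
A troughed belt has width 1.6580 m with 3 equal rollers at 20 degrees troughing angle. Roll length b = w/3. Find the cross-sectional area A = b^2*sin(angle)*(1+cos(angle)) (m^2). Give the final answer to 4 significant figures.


b = 1.6580/3 = 0.552667 m
A = 0.552667^2 * sin(20 deg) * (1 + cos(20 deg))
A = 0.2026 m^2


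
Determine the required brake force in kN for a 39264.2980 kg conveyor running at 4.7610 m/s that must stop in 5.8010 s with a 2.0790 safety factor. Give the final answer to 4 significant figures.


F = 39264.2980 * 4.7610 / 5.8010 * 2.0790 / 1000
F = 67.00 kN


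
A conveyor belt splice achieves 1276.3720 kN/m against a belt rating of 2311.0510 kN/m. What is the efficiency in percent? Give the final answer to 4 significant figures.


Eff = 1276.3720 / 2311.0510 * 100
Eff = 55.23 %


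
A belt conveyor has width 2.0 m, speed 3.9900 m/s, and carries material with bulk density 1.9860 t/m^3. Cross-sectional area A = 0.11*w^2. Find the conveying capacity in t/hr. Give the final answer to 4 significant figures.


A = 0.11 * 2.0^2 = 0.44 m^2
C = 0.44 * 3.9900 * 1.9860 * 3600
C = 12550 t/hr


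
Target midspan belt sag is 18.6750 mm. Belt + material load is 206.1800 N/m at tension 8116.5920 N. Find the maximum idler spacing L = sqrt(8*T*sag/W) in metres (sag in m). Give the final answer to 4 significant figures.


sag = 18.6750/1000 = 0.018675 m
L = sqrt(8 * 8116.5920 * 0.018675 / 206.1800)
L = 2.425 m
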